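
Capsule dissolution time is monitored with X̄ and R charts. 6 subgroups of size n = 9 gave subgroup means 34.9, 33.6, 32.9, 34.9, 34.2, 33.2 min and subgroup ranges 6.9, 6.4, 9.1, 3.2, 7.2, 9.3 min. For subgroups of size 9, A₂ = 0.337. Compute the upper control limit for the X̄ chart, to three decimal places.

36.315

X̄̄ = (34.9 + 33.6 + 32.9 + 34.9 + 34.2 + 33.2) / 6 = 203.7000 / 6 = 33.9500
R̄ = (6.9 + 6.4 + 9.1 + 3.2 + 7.2 + 9.3) / 6 = 42.1000 / 6 = 7.0167
UCL = X̄̄ + A₂·R̄ = 33.9500 + 0.337 × 7.0167 = 36.3146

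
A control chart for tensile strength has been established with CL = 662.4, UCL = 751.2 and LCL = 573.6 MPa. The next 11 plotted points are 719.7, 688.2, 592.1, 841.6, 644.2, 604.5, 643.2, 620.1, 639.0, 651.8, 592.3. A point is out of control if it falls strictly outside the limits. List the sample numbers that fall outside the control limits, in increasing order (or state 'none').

Compare each point to [573.6, 751.2]: sample 4 = 841.6 > UCL.

4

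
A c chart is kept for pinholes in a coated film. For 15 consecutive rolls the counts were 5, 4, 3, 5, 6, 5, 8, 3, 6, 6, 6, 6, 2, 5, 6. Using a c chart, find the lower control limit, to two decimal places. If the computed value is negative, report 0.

0.00

c̄ = (5 + 4 + 3 + 5 + 6 + 5 + 8 + 3 + 6 + 6 + 6 + 6 + 2 + 5 + 6) / 15 = 76 / 15 = 5.0667
LCL = c̄ − 3√c̄ = 5.0667 − 3 × 2.2509 = -1.6861 → 0 (cannot be negative)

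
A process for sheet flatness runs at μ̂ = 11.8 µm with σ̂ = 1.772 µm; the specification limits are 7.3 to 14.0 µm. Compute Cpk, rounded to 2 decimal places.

Cpu = (USL − μ̂) / (3σ̂) = (14.0 − 11.8) / (3 × 1.772) = 0.4138; Cpl = (μ̂ − LSL) / (3σ̂) = (11.8 − 7.3) / (3 × 1.772) = 0.8465; Cpk = min(Cpu, Cpl) = 0.4138

0.41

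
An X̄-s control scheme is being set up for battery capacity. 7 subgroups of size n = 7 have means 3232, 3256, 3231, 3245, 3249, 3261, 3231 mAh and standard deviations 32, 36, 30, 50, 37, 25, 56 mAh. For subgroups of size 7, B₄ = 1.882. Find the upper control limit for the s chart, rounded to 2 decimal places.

s̄ = (32 + 36 + 30 + 50 + 37 + 25 + 56) / 7 = 38.0000
UCL_s = B₄·s̄ = 1.882 × 38.0000 = 71.5160

71.52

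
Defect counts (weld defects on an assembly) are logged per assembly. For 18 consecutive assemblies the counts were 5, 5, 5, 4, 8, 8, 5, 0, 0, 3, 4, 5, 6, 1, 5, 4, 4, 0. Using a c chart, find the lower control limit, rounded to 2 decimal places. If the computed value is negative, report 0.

c̄ = (5 + 5 + 5 + 4 + 8 + 8 + 5 + 0 + 0 + 3 + 4 + 5 + 6 + 1 + 5 + 4 + 4 + 0) / 18 = 72 / 18 = 4.0000
LCL = c̄ − 3√c̄ = 4.0000 − 3 × 2.0000 = -2.0000 → 0 (cannot be negative)

0.00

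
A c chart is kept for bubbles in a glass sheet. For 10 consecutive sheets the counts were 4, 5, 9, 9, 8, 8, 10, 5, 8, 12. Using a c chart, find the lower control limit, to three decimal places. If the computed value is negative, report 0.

c̄ = (4 + 5 + 9 + 9 + 8 + 8 + 10 + 5 + 8 + 12) / 10 = 78 / 10 = 7.8000
LCL = c̄ − 3√c̄ = 7.8000 − 3 × 2.7928 = -0.5785 → 0 (cannot be negative)

0.000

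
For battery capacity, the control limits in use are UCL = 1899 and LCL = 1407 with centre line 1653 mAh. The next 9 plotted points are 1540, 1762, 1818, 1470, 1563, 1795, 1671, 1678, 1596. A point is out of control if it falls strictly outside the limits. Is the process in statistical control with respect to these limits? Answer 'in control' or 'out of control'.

All 9 points lie within [1407, 1899].

in control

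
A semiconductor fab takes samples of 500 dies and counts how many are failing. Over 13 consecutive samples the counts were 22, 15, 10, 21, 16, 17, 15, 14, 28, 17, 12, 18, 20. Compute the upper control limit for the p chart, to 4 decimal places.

0.0591

p̄ = Σdᵢ / (k·n) = 225 / (13 × 500) = 0.03462
UCL = p̄ + 3·√(p̄(1−p̄)/n) = 0.03462 + 3 × √(0.03462×0.96538/500) = 0.03462 + 3 × 0.00818 = 0.05914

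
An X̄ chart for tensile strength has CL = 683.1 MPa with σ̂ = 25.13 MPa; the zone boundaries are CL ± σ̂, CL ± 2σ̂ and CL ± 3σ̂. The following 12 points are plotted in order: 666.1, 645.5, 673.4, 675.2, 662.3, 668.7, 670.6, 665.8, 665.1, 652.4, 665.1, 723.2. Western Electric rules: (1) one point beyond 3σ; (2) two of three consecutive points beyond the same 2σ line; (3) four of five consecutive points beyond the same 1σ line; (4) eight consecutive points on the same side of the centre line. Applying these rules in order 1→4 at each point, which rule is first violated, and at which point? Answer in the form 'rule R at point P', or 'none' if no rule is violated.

rule 4 at point 8

Zone of each point (C = within 1σ̂, B = 1σ̂–2σ̂, A = 2σ̂–3σ̂, * = beyond 3σ̂; sign = side of CL): 1:-C, 2:-B, 3:-C, 4:-C, 5:-C, 6:-C, 7:-C, 8:-C, 9:-C, 10:-B, 11:-C, 12:+B
Rule 4 (eight consecutive points on the same side of the centre line) is satisfied at point 8.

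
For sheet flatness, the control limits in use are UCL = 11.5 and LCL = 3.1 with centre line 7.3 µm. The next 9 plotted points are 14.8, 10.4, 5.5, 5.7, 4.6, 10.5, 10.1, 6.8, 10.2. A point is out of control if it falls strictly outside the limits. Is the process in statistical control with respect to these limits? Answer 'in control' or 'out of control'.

out of control

Compare each point to [3.1, 11.5]: sample 1 = 14.8 > UCL.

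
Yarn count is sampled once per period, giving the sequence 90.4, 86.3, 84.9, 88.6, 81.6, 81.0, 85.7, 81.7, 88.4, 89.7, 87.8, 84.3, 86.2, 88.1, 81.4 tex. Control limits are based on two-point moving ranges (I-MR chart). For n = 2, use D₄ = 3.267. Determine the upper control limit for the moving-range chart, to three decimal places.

11.528

Moving ranges: 4.1, 1.4, 3.7, 7.0, 0.6, 4.7, 4.0, 6.7, 1.3, 1.9, 3.5, 1.9, 1.9, 6.7; M̄R̄ = 49.4000 / 14 = 3.5286
UCL_MR = D₄·M̄R̄ = 3.267 × 3.5286 = 11.5278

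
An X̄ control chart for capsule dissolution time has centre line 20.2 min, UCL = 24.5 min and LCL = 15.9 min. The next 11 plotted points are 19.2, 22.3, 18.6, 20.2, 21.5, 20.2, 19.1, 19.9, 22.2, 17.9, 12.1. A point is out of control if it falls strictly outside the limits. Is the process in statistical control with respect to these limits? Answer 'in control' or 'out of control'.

Compare each point to [15.9, 24.5]: sample 11 = 12.1 < LCL.

out of control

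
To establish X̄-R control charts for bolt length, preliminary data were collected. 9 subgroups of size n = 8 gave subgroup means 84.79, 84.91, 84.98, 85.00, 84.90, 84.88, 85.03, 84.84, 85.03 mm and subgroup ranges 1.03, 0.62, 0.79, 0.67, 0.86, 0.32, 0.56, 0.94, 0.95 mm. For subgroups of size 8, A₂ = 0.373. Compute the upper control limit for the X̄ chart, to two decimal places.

X̄̄ = (84.79 + 84.91 + 84.98 + 85.00 + 84.90 + 84.88 + 85.03 + 84.84 + 85.03) / 9 = 764.3600 / 9 = 84.9289
R̄ = (1.03 + 0.62 + 0.79 + 0.67 + 0.86 + 0.32 + 0.56 + 0.94 + 0.95) / 9 = 6.7400 / 9 = 0.7489
UCL = X̄̄ + A₂·R̄ = 84.9289 + 0.373 × 0.7489 = 85.2082

85.21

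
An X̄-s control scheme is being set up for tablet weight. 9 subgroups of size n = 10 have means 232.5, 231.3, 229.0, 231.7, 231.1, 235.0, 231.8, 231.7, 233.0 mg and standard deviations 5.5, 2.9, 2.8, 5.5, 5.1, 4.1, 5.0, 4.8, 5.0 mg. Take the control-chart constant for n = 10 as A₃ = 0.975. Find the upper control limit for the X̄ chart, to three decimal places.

236.309

X̄̄ = (232.5 + 231.3 + 229.0 + 231.7 + 231.1 + 235.0 + 231.8 + 231.7 + 233.0) / 9 = 231.9000
s̄ = (5.5 + 2.9 + 2.8 + 5.5 + 5.1 + 4.1 + 5.0 + 4.8 + 5.0) / 9 = 4.5222
UCL = X̄̄ + A₃·s̄ = 231.9000 + 0.975 × 4.5222 = 236.3092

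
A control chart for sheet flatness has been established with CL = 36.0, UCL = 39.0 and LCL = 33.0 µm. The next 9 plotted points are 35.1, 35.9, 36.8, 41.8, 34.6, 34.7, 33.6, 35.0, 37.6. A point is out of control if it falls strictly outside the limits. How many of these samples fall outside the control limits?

Compare each point to [33.0, 39.0]: sample 4 = 41.8 > UCL.

1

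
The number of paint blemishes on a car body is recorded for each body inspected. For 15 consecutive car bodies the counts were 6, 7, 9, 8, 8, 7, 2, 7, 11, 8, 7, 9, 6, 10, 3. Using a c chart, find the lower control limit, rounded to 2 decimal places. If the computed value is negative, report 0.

0.00

c̄ = (6 + 7 + 9 + 8 + 8 + 7 + 2 + 7 + 11 + 8 + 7 + 9 + 6 + 10 + 3) / 15 = 108 / 15 = 7.2000
LCL = c̄ − 3√c̄ = 7.2000 − 3 × 2.6833 = -0.8498 → 0 (cannot be negative)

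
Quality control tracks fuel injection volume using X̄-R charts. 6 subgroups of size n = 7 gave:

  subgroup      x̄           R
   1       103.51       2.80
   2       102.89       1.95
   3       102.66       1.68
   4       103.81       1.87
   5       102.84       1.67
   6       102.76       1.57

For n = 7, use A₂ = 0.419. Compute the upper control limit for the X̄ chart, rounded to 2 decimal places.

X̄̄ = (103.51 + 102.89 + 102.66 + 103.81 + 102.84 + 102.76) / 6 = 618.4700 / 6 = 103.0783
R̄ = (2.80 + 1.95 + 1.68 + 1.87 + 1.67 + 1.57) / 6 = 11.5400 / 6 = 1.9233
UCL = X̄̄ + A₂·R̄ = 103.0783 + 0.419 × 1.9233 = 103.8842

103.88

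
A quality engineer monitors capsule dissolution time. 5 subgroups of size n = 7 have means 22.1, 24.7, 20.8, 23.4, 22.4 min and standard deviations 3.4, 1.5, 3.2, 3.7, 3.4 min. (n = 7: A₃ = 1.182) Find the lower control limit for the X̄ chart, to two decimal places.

19.09

X̄̄ = (22.1 + 24.7 + 20.8 + 23.4 + 22.4) / 5 = 22.6800
s̄ = (3.4 + 1.5 + 3.2 + 3.7 + 3.4) / 5 = 3.0400
LCL = X̄̄ − A₃·s̄ = 22.6800 − 1.182 × 3.0400 = 19.0867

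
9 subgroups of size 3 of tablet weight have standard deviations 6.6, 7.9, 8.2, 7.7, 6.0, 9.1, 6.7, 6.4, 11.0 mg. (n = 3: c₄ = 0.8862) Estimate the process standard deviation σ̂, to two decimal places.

8.73

s̄ = (6.6 + 7.9 + 8.2 + 7.7 + 6.0 + 9.1 + 6.7 + 6.4 + 11.0) / 9 = 7.7333
σ̂ = s̄ / c₄ = 7.7333 / 0.8862 = 8.7264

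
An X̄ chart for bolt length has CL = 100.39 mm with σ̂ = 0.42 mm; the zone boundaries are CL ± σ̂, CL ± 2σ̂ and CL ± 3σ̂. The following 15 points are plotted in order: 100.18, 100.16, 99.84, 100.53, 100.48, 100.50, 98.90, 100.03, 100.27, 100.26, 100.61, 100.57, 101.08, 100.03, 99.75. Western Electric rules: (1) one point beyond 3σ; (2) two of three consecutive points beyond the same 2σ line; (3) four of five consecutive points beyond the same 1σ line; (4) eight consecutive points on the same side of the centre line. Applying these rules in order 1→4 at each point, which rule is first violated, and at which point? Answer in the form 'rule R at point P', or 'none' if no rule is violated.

Zone of each point (C = within 1σ̂, B = 1σ̂–2σ̂, A = 2σ̂–3σ̂, * = beyond 3σ̂; sign = side of CL): 1:-C, 2:-C, 3:-B, 4:+C, 5:+C, 6:+C, 7:-*, 8:-C, 9:-C, 10:-C, 11:+C, 12:+C, 13:+B, 14:-C, 15:-B
Rule 1 (one point beyond the 3σ limits) is satisfied at point 7.

rule 1 at point 7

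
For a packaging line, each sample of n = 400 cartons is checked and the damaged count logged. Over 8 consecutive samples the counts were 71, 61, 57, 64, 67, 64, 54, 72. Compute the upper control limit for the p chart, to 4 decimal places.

0.2143

p̄ = Σdᵢ / (k·n) = 510 / (8 × 400) = 0.15937
UCL = p̄ + 3·√(p̄(1−p̄)/n) = 0.15937 + 3 × √(0.15937×0.84062/400) = 0.15937 + 3 × 0.01830 = 0.21428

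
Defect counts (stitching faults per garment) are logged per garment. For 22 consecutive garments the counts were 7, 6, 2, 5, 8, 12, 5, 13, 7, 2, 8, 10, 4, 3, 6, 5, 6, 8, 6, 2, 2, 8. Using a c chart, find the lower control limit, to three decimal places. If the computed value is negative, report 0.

c̄ = (7 + 6 + 2 + 5 + 8 + 12 + 5 + 13 + 7 + 2 + 8 + 10 + 4 + 3 + 6 + 5 + 6 + 8 + 6 + 2 + 2 + 8) / 22 = 135 / 22 = 6.1364
LCL = c̄ − 3√c̄ = 6.1364 − 3 × 2.4772 = -1.2951 → 0 (cannot be negative)

0.000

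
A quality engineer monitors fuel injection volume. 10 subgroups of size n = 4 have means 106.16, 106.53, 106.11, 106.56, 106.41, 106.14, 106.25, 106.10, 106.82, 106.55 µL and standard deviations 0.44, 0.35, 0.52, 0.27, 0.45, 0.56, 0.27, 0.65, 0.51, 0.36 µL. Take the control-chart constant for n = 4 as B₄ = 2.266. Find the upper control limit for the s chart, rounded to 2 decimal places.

s̄ = (0.44 + 0.35 + 0.52 + 0.27 + 0.45 + 0.56 + 0.27 + 0.65 + 0.51 + 0.36) / 10 = 0.4380
UCL_s = B₄·s̄ = 2.266 × 0.4380 = 0.9925

0.99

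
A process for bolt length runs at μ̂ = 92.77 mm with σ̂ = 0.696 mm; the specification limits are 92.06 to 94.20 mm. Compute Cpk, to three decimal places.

0.340

Cpu = (USL − μ̂) / (3σ̂) = (94.20 − 92.77) / (3 × 0.696) = 0.6849; Cpl = (μ̂ − LSL) / (3σ̂) = (92.77 − 92.06) / (3 × 0.696) = 0.3400; Cpk = min(Cpu, Cpl) = 0.3400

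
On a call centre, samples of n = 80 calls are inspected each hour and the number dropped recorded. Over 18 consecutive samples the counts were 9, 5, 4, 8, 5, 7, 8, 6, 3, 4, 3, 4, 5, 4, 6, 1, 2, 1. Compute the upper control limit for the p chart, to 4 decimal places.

0.1381

p̄ = Σdᵢ / (k·n) = 85 / (18 × 80) = 0.05903
UCL = p̄ + 3·√(p̄(1−p̄)/n) = 0.05903 + 3 × √(0.05903×0.94097/80) = 0.05903 + 3 × 0.02635 = 0.13808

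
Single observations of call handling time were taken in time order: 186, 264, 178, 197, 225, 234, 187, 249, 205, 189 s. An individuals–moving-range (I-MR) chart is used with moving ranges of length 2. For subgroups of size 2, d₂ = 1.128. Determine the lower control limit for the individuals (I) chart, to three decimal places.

96.447

X̄ = (186 + 264 + 178 + 197 + 225 + 234 + 187 + 249 + 205 + 189) / 10 = 211.4000
Moving ranges: 78, 86, 19, 28, 9, 47, 62, 44, 16; M̄R̄ = 389.0000 / 9 = 43.2222
LCL = X̄ − 3·M̄R̄/d₂ = 211.4000 − 3 × 43.2222 / 1.128 = 96.4473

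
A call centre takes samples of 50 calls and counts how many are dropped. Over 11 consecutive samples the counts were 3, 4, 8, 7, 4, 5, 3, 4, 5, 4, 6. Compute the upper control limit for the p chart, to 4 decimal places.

0.2216

p̄ = Σdᵢ / (k·n) = 53 / (11 × 50) = 0.09636
UCL = p̄ + 3·√(p̄(1−p̄)/n) = 0.09636 + 3 × √(0.09636×0.90364/50) = 0.09636 + 3 × 0.04173 = 0.22156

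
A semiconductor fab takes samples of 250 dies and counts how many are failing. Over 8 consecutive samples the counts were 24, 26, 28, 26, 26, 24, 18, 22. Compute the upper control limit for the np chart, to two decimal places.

p̄ = Σdᵢ / (k·n) = 194 / (8 × 250) = 0.09700
UCL = np̄ + 3·√(np̄(1−p̄)) = 24.2500 + 3 × √(24.2500×0.90300) = 24.2500 + 3 × 4.6795 = 38.2885

38.29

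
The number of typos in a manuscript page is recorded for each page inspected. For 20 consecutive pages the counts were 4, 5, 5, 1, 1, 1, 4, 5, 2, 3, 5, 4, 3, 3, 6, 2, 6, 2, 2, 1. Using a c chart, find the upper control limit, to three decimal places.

c̄ = (4 + 5 + 5 + 1 + 1 + 1 + 4 + 5 + 2 + 3 + 5 + 4 + 3 + 3 + 6 + 2 + 6 + 2 + 2 + 1) / 20 = 65 / 20 = 3.2500
UCL = c̄ + 3√c̄ = 3.2500 + 3 × √3.2500 = 3.2500 + 3 × 1.8028 = 8.6583

8.658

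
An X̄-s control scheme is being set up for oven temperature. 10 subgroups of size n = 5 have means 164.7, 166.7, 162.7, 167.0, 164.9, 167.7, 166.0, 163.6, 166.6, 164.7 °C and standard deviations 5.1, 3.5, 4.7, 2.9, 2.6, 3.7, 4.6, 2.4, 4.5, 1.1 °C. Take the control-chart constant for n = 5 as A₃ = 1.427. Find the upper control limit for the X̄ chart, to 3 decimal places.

170.469

X̄̄ = (164.7 + 166.7 + 162.7 + 167.0 + 164.9 + 167.7 + 166.0 + 163.6 + 166.6 + 164.7) / 10 = 165.4600
s̄ = (5.1 + 3.5 + 4.7 + 2.9 + 2.6 + 3.7 + 4.6 + 2.4 + 4.5 + 1.1) / 10 = 3.5100
UCL = X̄̄ + A₃·s̄ = 165.4600 + 1.427 × 3.5100 = 170.4688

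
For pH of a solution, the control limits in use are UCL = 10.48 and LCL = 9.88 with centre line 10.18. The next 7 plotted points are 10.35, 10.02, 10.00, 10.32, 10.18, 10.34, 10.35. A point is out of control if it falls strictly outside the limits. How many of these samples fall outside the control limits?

0

All 7 points lie within [9.88, 10.48].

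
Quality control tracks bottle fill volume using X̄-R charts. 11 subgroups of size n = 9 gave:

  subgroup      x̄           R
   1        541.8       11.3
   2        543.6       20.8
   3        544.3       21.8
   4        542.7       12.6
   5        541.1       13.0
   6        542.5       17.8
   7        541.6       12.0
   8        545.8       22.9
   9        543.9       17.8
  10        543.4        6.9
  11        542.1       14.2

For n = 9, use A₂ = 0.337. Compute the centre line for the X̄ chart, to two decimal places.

X̄̄ = (541.8 + 543.6 + 544.3 + 542.7 + 541.1 + 542.5 + 541.6 + 545.8 + 543.9 + 543.4 + 542.1) / 11 = 5972.8000 / 11 = 542.9818
CL = X̄̄ = 542.9818

542.98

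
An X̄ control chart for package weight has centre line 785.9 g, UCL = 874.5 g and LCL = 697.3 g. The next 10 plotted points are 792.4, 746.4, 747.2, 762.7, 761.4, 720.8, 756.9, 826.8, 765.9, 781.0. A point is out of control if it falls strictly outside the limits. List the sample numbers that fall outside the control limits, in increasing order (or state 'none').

All 10 points lie within [697.3, 874.5].

none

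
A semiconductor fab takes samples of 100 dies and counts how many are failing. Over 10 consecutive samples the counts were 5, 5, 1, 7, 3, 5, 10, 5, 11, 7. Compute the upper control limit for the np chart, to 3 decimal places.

12.969

p̄ = Σdᵢ / (k·n) = 59 / (10 × 100) = 0.05900
UCL = np̄ + 3·√(np̄(1−p̄)) = 5.9000 + 3 × √(5.9000×0.94100) = 5.9000 + 3 × 2.3562 = 12.9687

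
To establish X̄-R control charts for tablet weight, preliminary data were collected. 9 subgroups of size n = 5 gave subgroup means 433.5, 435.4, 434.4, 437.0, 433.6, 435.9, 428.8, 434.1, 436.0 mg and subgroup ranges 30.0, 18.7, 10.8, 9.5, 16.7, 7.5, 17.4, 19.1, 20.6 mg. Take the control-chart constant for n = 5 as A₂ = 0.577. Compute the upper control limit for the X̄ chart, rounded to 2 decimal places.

X̄̄ = (433.5 + 435.4 + 434.4 + 437.0 + 433.6 + 435.9 + 428.8 + 434.1 + 436.0) / 9 = 3908.7000 / 9 = 434.3000
R̄ = (30.0 + 18.7 + 10.8 + 9.5 + 16.7 + 7.5 + 17.4 + 19.1 + 20.6) / 9 = 150.3000 / 9 = 16.7000
UCL = X̄̄ + A₂·R̄ = 434.3000 + 0.577 × 16.7000 = 443.9359

443.94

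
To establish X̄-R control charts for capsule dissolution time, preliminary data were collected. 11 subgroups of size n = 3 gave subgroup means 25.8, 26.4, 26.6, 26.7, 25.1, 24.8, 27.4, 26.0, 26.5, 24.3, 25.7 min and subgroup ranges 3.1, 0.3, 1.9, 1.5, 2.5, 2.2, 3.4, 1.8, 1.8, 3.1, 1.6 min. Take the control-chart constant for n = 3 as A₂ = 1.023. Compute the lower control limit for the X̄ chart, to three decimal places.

23.779

X̄̄ = (25.8 + 26.4 + 26.6 + 26.7 + 25.1 + 24.8 + 27.4 + 26.0 + 26.5 + 24.3 + 25.7) / 11 = 285.3000 / 11 = 25.9364
R̄ = (3.1 + 0.3 + 1.9 + 1.5 + 2.5 + 2.2 + 3.4 + 1.8 + 1.8 + 3.1 + 1.6) / 11 = 23.2000 / 11 = 2.1091
LCL = X̄̄ − A₂·R̄ = 25.9364 − 1.023 × 2.1091 = 23.7788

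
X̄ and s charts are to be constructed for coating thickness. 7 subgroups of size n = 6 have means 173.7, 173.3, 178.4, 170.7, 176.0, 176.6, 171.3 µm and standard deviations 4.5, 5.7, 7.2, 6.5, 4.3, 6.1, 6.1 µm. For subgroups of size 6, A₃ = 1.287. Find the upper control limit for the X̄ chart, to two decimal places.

X̄̄ = (173.7 + 173.3 + 178.4 + 170.7 + 176.0 + 176.6 + 171.3) / 7 = 174.2857
s̄ = (4.5 + 5.7 + 7.2 + 6.5 + 4.3 + 6.1 + 6.1) / 7 = 5.7714
UCL = X̄̄ + A₃·s̄ = 174.2857 + 1.287 × 5.7714 = 181.7135

181.71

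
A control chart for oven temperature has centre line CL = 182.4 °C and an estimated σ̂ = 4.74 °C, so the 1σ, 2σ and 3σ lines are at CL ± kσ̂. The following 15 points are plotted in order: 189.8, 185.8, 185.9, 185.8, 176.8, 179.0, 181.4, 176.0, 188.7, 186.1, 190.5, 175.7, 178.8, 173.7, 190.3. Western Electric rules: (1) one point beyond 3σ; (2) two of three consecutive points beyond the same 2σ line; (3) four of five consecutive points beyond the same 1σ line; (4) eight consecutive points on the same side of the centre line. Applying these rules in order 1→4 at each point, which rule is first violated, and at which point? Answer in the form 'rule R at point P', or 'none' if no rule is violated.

none

Zone of each point (C = within 1σ̂, B = 1σ̂–2σ̂, A = 2σ̂–3σ̂, * = beyond 3σ̂; sign = side of CL): 1:+B, 2:+C, 3:+C, 4:+C, 5:-B, 6:-C, 7:-C, 8:-B, 9:+B, 10:+C, 11:+B, 12:-B, 13:-C, 14:-B, 15:+B
No rule fires across all 15 points.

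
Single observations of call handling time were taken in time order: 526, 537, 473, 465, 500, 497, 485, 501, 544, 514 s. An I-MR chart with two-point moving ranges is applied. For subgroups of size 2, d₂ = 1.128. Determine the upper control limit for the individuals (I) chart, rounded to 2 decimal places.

569.80

X̄ = (526 + 537 + 473 + 465 + 500 + 497 + 485 + 501 + 544 + 514) / 10 = 504.2000
Moving ranges: 11, 64, 8, 35, 3, 12, 16, 43, 30; M̄R̄ = 222.0000 / 9 = 24.6667
UCL = X̄ + 3·M̄R̄/d₂ = 504.2000 + 3 × 24.6667 / 1.128 = 569.8028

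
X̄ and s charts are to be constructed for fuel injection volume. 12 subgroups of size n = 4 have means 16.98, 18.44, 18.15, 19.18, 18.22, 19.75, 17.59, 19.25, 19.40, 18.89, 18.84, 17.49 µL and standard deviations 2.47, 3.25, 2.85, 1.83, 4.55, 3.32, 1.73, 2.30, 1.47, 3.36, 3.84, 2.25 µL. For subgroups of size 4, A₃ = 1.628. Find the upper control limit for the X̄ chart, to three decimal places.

X̄̄ = (16.98 + 18.44 + 18.15 + 19.18 + 18.22 + 19.75 + 17.59 + 19.25 + 19.40 + 18.89 + 18.84 + 17.49) / 12 = 18.5150
s̄ = (2.47 + 3.25 + 2.85 + 1.83 + 4.55 + 3.32 + 1.73 + 2.30 + 1.47 + 3.36 + 3.84 + 2.25) / 12 = 2.7683
UCL = X̄̄ + A₃·s̄ = 18.5150 + 1.628 × 2.7683 = 23.0218

23.022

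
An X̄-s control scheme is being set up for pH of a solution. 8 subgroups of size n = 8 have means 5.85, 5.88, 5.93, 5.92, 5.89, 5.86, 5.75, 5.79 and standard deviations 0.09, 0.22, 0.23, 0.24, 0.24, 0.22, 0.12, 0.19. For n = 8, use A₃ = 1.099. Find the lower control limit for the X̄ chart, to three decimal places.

5.646

X̄̄ = (5.85 + 5.88 + 5.93 + 5.92 + 5.89 + 5.86 + 5.75 + 5.79) / 8 = 5.8587
s̄ = (0.09 + 0.22 + 0.23 + 0.24 + 0.24 + 0.22 + 0.12 + 0.19) / 8 = 0.1938
LCL = X̄̄ − A₃·s̄ = 5.8587 − 1.099 × 0.1938 = 5.6458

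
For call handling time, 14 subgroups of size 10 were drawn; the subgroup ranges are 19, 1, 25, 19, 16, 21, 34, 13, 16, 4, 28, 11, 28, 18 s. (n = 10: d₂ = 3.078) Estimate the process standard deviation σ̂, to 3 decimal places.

R̄ = (19 + 1 + 25 + 19 + 16 + 21 + 34 + 13 + 16 + 4 + 28 + 11 + 28 + 18) / 14 = 18.0714
σ̂ = R̄ / d₂ = 18.0714 / 3.078 = 5.8712

5.871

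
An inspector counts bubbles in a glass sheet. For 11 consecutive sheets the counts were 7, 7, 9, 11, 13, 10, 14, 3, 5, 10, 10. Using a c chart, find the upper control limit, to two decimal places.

c̄ = (7 + 7 + 9 + 11 + 13 + 10 + 14 + 3 + 5 + 10 + 10) / 11 = 99 / 11 = 9.0000
UCL = c̄ + 3√c̄ = 9.0000 + 3 × √9.0000 = 9.0000 + 3 × 3.0000 = 18.0000

18.00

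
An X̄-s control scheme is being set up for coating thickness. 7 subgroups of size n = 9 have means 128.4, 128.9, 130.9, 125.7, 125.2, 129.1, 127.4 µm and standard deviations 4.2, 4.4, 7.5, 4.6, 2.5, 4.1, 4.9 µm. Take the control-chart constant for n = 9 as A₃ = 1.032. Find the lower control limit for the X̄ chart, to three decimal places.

123.196

X̄̄ = (128.4 + 128.9 + 130.9 + 125.7 + 125.2 + 129.1 + 127.4) / 7 = 127.9429
s̄ = (4.2 + 4.4 + 7.5 + 4.6 + 2.5 + 4.1 + 4.9) / 7 = 4.6000
LCL = X̄̄ − A₃·s̄ = 127.9429 − 1.032 × 4.6000 = 123.1957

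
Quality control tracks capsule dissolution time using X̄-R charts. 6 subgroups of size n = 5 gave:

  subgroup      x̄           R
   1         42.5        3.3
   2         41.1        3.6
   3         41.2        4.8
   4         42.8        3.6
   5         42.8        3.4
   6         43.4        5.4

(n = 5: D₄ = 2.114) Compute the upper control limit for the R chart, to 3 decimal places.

8.491

R̄ = (3.3 + 3.6 + 4.8 + 3.6 + 3.4 + 5.4) / 6 = 24.1000 / 6 = 4.0167
UCL_R = D₄·R̄ = 2.114 × 4.0167 = 8.4912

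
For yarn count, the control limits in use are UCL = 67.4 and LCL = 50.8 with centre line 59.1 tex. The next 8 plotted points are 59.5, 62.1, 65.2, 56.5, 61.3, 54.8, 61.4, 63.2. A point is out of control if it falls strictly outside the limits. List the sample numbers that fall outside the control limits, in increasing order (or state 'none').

All 8 points lie within [50.8, 67.4].

none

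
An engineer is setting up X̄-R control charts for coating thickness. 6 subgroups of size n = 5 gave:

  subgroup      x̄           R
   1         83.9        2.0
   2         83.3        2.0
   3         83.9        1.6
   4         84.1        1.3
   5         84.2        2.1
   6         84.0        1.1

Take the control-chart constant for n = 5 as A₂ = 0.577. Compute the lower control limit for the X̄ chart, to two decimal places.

82.93

X̄̄ = (83.9 + 83.3 + 83.9 + 84.1 + 84.2 + 84.0) / 6 = 503.4000 / 6 = 83.9000
R̄ = (2.0 + 2.0 + 1.6 + 1.3 + 2.1 + 1.1) / 6 = 10.1000 / 6 = 1.6833
LCL = X̄̄ − A₂·R̄ = 83.9000 − 0.577 × 1.6833 = 82.9287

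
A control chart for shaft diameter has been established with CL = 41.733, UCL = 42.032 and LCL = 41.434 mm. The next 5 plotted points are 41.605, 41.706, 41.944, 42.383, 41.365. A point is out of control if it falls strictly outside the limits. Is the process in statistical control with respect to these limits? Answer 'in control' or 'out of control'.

out of control

Compare each point to [41.434, 42.032]: sample 4 = 42.383 > UCL; sample 5 = 41.365 < LCL.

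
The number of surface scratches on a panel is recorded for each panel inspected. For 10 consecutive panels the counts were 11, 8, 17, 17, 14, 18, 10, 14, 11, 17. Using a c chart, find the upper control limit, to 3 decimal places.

24.804

c̄ = (11 + 8 + 17 + 17 + 14 + 18 + 10 + 14 + 11 + 17) / 10 = 137 / 10 = 13.7000
UCL = c̄ + 3√c̄ = 13.7000 + 3 × √13.7000 = 13.7000 + 3 × 3.7014 = 24.8041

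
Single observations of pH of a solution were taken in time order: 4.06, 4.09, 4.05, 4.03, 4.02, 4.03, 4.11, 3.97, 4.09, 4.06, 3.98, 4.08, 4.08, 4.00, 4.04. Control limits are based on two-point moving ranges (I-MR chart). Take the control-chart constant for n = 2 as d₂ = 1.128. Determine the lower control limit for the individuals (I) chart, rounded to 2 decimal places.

3.90

X̄ = (4.06 + 4.09 + 4.05 + 4.03 + 4.02 + 4.03 + 4.11 + 3.97 + 4.09 + 4.06 + 3.98 + 4.08 + 4.08 + 4.00 + 4.04) / 15 = 4.0460
Moving ranges: 0.03, 0.04, 0.02, 0.01, 0.01, 0.08, 0.14, 0.12, 0.03, 0.08, 0.10, 0.00, 0.08, 0.04; M̄R̄ = 0.7800 / 14 = 0.0557
LCL = X̄ − 3·M̄R̄/d₂ = 4.0460 − 3 × 0.0557 / 1.128 = 3.8978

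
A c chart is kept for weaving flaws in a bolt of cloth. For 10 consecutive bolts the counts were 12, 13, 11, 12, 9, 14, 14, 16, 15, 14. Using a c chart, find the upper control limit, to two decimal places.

23.82

c̄ = (12 + 13 + 11 + 12 + 9 + 14 + 14 + 16 + 15 + 14) / 10 = 130 / 10 = 13.0000
UCL = c̄ + 3√c̄ = 13.0000 + 3 × √13.0000 = 13.0000 + 3 × 3.6056 = 23.8167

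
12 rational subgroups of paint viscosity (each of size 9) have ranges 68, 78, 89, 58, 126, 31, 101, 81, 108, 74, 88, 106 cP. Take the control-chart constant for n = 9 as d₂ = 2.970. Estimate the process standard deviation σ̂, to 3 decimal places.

R̄ = (68 + 78 + 89 + 58 + 126 + 31 + 101 + 81 + 108 + 74 + 88 + 106) / 12 = 84.0000
σ̂ = R̄ / d₂ = 84.0000 / 2.970 = 28.2828

28.283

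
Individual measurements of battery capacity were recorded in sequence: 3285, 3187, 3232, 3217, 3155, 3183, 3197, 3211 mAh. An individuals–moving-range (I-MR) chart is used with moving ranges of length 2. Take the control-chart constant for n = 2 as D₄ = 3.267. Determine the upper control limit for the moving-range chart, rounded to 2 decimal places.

Moving ranges: 98, 45, 15, 62, 28, 14, 14; M̄R̄ = 276.0000 / 7 = 39.4286
UCL_MR = D₄·M̄R̄ = 3.267 × 39.4286 = 128.8131

128.81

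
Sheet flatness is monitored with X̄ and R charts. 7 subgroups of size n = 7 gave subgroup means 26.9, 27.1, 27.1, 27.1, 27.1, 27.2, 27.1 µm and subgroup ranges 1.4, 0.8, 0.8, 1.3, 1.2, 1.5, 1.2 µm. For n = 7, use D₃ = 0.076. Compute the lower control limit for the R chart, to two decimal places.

0.09

R̄ = (1.4 + 0.8 + 0.8 + 1.3 + 1.2 + 1.5 + 1.2) / 7 = 8.2000 / 7 = 1.1714
LCL_R = D₃·R̄ = 0.076 × 1.1714 = 0.0890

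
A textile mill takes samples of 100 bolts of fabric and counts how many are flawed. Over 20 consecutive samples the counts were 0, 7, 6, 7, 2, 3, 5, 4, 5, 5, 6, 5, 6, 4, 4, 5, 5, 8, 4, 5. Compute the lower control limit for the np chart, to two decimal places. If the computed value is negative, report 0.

p̄ = Σdᵢ / (k·n) = 96 / (20 × 100) = 0.04800
LCL = np̄ − 3·√(np̄(1−p̄)) = 4.8000 − 3 × 2.1377 = -1.6130 → 0 (negative, so LCL = 0)

0.00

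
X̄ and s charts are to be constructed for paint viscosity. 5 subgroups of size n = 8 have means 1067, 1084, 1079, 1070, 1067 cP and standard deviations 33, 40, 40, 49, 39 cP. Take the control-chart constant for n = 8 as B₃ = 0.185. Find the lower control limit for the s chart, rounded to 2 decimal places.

7.44

s̄ = (33 + 40 + 40 + 49 + 39) / 5 = 40.2000
LCL_s = B₃·s̄ = 0.185 × 40.2000 = 7.4370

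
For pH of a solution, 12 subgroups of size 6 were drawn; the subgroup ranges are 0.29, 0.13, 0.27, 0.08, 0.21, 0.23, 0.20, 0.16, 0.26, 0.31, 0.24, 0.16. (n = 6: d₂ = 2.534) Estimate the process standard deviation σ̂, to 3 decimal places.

R̄ = (0.29 + 0.13 + 0.27 + 0.08 + 0.21 + 0.23 + 0.20 + 0.16 + 0.26 + 0.31 + 0.24 + 0.16) / 12 = 0.2117
σ̂ = R̄ / d₂ = 0.2117 / 2.534 = 0.0835

0.084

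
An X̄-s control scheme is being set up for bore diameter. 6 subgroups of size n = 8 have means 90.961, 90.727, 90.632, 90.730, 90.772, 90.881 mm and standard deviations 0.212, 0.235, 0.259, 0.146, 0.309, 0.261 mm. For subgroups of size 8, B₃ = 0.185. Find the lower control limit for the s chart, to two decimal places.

0.04

s̄ = (0.212 + 0.235 + 0.259 + 0.146 + 0.309 + 0.261) / 6 = 0.2370
LCL_s = B₃·s̄ = 0.185 × 0.2370 = 0.0438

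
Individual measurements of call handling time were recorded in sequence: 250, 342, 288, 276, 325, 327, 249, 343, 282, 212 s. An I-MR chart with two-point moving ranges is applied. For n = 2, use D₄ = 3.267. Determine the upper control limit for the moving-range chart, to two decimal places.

Moving ranges: 92, 54, 12, 49, 2, 78, 94, 61, 70; M̄R̄ = 512.0000 / 9 = 56.8889
UCL_MR = D₄·M̄R̄ = 3.267 × 56.8889 = 185.8560

185.86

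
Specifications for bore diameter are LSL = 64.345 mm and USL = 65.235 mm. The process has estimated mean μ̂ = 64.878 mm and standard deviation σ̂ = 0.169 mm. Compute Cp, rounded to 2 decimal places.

0.88

Cp = (USL − LSL) / (6σ̂) = (65.235 − 64.345) / (6 × 0.169) = 0.8900 / 1.0140 = 0.8777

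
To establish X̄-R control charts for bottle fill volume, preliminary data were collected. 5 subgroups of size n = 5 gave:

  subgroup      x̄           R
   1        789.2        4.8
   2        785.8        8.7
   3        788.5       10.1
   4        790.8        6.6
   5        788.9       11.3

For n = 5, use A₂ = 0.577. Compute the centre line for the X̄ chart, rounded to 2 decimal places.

788.64

X̄̄ = (789.2 + 785.8 + 788.5 + 790.8 + 788.9) / 5 = 3943.2000 / 5 = 788.6400
CL = X̄̄ = 788.6400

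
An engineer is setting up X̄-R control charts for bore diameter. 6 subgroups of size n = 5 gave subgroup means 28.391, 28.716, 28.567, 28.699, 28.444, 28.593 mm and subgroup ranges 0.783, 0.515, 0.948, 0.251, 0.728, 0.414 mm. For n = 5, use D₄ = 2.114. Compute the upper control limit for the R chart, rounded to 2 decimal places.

1.28

R̄ = (0.783 + 0.515 + 0.948 + 0.251 + 0.728 + 0.414) / 6 = 3.6390 / 6 = 0.6065
UCL_R = D₄·R̄ = 2.114 × 0.6065 = 1.2821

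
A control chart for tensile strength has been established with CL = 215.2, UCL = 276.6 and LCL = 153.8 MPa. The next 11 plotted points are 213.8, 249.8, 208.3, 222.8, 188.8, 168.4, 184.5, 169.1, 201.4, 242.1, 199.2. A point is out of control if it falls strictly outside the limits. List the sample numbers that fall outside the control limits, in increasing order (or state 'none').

none

All 11 points lie within [153.8, 276.6].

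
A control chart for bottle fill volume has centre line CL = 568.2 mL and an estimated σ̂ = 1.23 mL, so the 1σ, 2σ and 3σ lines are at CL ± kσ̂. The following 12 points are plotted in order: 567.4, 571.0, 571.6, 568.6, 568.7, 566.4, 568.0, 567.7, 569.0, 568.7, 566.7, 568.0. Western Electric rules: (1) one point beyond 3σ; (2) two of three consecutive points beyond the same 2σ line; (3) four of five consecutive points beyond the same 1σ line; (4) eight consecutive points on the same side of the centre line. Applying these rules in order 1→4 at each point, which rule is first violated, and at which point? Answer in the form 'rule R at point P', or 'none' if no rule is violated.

Zone of each point (C = within 1σ̂, B = 1σ̂–2σ̂, A = 2σ̂–3σ̂, * = beyond 3σ̂; sign = side of CL): 1:-C, 2:+A, 3:+A, 4:+C, 5:+C, 6:-B, 7:-C, 8:-C, 9:+C, 10:+C, 11:-B, 12:-C
Rule 2 (two of three consecutive points beyond the same 2σ limit) is satisfied at point 3.

rule 2 at point 3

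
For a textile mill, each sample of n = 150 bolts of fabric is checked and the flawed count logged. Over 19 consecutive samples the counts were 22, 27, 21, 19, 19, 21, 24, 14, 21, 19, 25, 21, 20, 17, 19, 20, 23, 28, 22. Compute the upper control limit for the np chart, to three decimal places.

p̄ = Σdᵢ / (k·n) = 402 / (19 × 150) = 0.14105
UCL = np̄ + 3·√(np̄(1−p̄)) = 21.1579 + 3 × √(21.1579×0.85895) = 21.1579 + 3 × 4.2630 = 33.9470

33.947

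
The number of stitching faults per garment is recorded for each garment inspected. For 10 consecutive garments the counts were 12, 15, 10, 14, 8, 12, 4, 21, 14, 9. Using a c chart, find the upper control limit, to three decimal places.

22.249

c̄ = (12 + 15 + 10 + 14 + 8 + 12 + 4 + 21 + 14 + 9) / 10 = 119 / 10 = 11.9000
UCL = c̄ + 3√c̄ = 11.9000 + 3 × √11.9000 = 11.9000 + 3 × 3.4496 = 22.2489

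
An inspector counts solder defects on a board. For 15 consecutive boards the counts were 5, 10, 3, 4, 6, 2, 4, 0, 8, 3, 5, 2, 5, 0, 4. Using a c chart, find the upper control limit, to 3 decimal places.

10.116

c̄ = (5 + 10 + 3 + 4 + 6 + 2 + 4 + 0 + 8 + 3 + 5 + 2 + 5 + 0 + 4) / 15 = 61 / 15 = 4.0667
UCL = c̄ + 3√c̄ = 4.0667 + 3 × √4.0667 = 4.0667 + 3 × 2.0166 = 10.1165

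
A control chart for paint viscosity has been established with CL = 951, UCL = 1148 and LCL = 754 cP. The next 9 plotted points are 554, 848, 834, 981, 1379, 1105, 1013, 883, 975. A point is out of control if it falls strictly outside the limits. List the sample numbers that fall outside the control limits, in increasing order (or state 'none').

1, 5

Compare each point to [754, 1148]: sample 1 = 554 < LCL; sample 5 = 1379 > UCL.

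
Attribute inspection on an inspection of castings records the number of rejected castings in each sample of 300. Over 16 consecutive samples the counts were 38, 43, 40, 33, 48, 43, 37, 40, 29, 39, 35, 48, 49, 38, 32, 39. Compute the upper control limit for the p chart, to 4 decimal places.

0.1900

p̄ = Σdᵢ / (k·n) = 631 / (16 × 300) = 0.13146
UCL = p̄ + 3·√(p̄(1−p̄)/n) = 0.13146 + 3 × √(0.13146×0.86854/300) = 0.13146 + 3 × 0.01951 = 0.18998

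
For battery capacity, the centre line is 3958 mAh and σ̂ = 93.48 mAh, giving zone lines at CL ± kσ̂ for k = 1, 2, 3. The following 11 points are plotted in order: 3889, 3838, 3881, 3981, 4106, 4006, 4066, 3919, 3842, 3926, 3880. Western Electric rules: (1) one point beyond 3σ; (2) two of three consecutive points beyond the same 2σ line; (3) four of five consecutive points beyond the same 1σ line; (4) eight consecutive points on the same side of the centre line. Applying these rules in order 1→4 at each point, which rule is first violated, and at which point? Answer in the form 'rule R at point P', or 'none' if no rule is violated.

Zone of each point (C = within 1σ̂, B = 1σ̂–2σ̂, A = 2σ̂–3σ̂, * = beyond 3σ̂; sign = side of CL): 1:-C, 2:-B, 3:-C, 4:+C, 5:+B, 6:+C, 7:+B, 8:-C, 9:-B, 10:-C, 11:-C
No rule fires across all 11 points.

none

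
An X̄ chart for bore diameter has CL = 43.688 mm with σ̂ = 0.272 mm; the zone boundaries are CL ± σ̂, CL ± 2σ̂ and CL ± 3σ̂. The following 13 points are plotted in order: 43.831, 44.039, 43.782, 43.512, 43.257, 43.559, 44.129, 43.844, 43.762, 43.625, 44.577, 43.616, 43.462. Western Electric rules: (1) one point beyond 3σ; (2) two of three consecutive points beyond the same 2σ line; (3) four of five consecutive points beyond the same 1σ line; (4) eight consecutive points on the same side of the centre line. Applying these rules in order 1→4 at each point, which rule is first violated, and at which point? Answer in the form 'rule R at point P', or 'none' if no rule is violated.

rule 1 at point 11

Zone of each point (C = within 1σ̂, B = 1σ̂–2σ̂, A = 2σ̂–3σ̂, * = beyond 3σ̂; sign = side of CL): 1:+C, 2:+B, 3:+C, 4:-C, 5:-B, 6:-C, 7:+B, 8:+C, 9:+C, 10:-C, 11:+*, 12:-C, 13:-C
Rule 1 (one point beyond the 3σ limits) is satisfied at point 11.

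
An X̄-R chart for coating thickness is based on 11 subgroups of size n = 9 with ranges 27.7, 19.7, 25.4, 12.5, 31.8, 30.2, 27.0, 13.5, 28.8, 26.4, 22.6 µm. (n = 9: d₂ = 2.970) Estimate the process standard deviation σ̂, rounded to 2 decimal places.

8.13

R̄ = (27.7 + 19.7 + 25.4 + 12.5 + 31.8 + 30.2 + 27.0 + 13.5 + 28.8 + 26.4 + 22.6) / 11 = 24.1455
σ̂ = R̄ / d₂ = 24.1455 / 2.970 = 8.1298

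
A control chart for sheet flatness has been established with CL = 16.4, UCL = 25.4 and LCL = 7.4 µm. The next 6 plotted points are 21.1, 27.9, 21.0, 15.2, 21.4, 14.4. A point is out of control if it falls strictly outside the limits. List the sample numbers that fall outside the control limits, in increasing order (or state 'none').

Compare each point to [7.4, 25.4]: sample 2 = 27.9 > UCL.

2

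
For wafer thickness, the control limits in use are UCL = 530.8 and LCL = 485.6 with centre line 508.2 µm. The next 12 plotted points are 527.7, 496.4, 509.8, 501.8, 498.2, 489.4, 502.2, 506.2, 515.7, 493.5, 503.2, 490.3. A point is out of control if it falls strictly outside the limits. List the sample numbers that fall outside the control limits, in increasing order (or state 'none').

none

All 12 points lie within [485.6, 530.8].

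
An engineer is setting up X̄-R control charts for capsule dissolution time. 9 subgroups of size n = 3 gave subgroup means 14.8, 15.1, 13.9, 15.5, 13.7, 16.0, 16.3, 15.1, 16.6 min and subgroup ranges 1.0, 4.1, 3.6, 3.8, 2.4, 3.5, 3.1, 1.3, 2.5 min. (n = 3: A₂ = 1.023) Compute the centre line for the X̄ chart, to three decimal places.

15.222

X̄̄ = (14.8 + 15.1 + 13.9 + 15.5 + 13.7 + 16.0 + 16.3 + 15.1 + 16.6) / 9 = 137.0000 / 9 = 15.2222
CL = X̄̄ = 15.2222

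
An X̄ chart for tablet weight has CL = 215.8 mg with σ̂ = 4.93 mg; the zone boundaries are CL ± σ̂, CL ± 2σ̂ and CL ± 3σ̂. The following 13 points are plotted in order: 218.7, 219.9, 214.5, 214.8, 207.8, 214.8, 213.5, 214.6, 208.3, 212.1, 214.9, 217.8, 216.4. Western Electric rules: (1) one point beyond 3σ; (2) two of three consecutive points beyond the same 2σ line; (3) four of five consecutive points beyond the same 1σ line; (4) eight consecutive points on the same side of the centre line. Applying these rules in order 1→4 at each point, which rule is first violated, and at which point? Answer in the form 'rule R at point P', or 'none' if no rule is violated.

rule 4 at point 10

Zone of each point (C = within 1σ̂, B = 1σ̂–2σ̂, A = 2σ̂–3σ̂, * = beyond 3σ̂; sign = side of CL): 1:+C, 2:+C, 3:-C, 4:-C, 5:-B, 6:-C, 7:-C, 8:-C, 9:-B, 10:-C, 11:-C, 12:+C, 13:+C
Rule 4 (eight consecutive points on the same side of the centre line) is satisfied at point 10.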